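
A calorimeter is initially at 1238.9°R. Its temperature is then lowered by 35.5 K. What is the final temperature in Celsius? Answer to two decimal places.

379.63°C

Initial temperature in Celsius: (1238.9 - 491.67) × 5/9 = 415.1278°C.
The 35.5 K change is an interval; Kelvin and Celsius degrees are the same size, so ΔC = -35.5°C.
Final Celsius temperature: 415.1278 - 35.5000 = 379.6278°C.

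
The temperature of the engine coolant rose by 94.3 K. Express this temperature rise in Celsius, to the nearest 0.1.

94.3°C

Kelvin and Celsius degrees are the same size, so the interval is unchanged: 94.3.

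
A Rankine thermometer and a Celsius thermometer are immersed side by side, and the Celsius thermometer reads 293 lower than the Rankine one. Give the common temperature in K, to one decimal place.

Let x be the Rankine reading; then the Celsius reading is 5/9·x - 273.15.
(5/9·x - 273.15) - x = -293  ⇒  (-4/9)·x = -19.85  ⇒  x = 44.6625°R.
In Celsius: (44.6625 - 491.67) × 5/9 = -248.3375°C.
In kelvin: -248.3375 + 273.15 = 24.8 K.

24.8 K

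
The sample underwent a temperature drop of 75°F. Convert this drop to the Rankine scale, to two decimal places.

75.00°R

Fahrenheit and Rankine degrees are the same size, so the interval is unchanged: 75.00.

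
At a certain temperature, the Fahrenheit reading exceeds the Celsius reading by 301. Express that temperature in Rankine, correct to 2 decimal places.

1096.92°R

Let x be the Celsius reading; then the Fahrenheit reading is 1.8·x + 32.
(1.8·x + 32) - x = 301  ⇒  (0.8)·x = 269  ⇒  x = 336.2500°C.
In Rankine: 336.2500 × 1.8 + 491.67 = 1096.92°R.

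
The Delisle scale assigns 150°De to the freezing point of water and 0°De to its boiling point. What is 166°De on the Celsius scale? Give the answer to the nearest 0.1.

-10.7°C

Linear interpolation between the fixed points: C = (166 - 150) × 100 / (0 - 150) = -10.6667°C.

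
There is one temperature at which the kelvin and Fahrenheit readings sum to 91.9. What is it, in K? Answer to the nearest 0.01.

Let K be the kelvin reading. The Fahrenheit reading is F = 1.8·K - 459.67.
Require K + F = 91.9: (2.8)·K - 459.67 = 91.9.
K = (91.9 + 459.67) / (2.8) = 196.99.

196.99 K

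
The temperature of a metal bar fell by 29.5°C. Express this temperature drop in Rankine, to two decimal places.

An interval of 1°C corresponds to 1.8°R.
29.5 × 1.8 = 53.10.

53.10°R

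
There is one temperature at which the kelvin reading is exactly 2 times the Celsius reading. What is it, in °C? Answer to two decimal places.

Let C be the Celsius reading. The kelvin reading is K = 1·C + 273.15.
Require K = 2·C: 1·C + 273.15 = 2·C.
(-1)·C = -273.15  ⇒  C = 273.15.

273.15°C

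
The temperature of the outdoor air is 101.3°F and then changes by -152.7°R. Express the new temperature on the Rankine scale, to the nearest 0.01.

408.27°R

Initial temperature in Celsius: (101.3 - 32) × 5/9 = 38.5000°C.
The 152.7°R change is an interval, so only the factor 5/9 applies: -152.7 × 5/9 = -84.8333°C.
Final Celsius temperature: 38.5000 - 84.8333 = -46.3333°C.
In Rankine: -46.3333 × 1.8 + 491.67 = 408.27°R.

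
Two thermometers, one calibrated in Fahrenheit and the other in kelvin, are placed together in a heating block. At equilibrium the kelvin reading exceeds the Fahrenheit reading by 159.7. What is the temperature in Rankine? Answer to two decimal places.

Let x be the Fahrenheit reading; then the kelvin reading is 5/9·x + 255.372.
(5/9·x + 255.372) - x = 159.7  ⇒  (-4/9)·x = -95.6722  ⇒  x = 215.2625°F.
In Celsius: (215.2625 - 32) × 5/9 = 101.8125°C.
In Rankine: 101.8125 × 1.8 + 491.67 = 674.93°R.

674.93°R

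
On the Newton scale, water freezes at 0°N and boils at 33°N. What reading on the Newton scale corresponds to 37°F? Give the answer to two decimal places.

First in Celsius: (37 - 32) × 5/9 = 2.7778°C.
Linearly onto the Newton scale: 0 + (2.7778 / 100) × (33 - 0) = 0.92°N.

0.92°N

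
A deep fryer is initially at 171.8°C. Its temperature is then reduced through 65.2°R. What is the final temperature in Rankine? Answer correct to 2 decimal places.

735.71°R

The 65.2°R change is an interval, so only the factor 5/9 applies: -65.2 × 5/9 = -36.2222°C.
Final Celsius temperature: 171.8000 - 36.2222 = 135.5778°C.
In Rankine: 135.5778 × 1.8 + 491.67 = 735.71°R.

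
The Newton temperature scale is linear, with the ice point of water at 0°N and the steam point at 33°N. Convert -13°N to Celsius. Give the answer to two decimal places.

Linear interpolation between the fixed points: C = (-13 - 0) × 100 / (33 - 0) = -39.3939°C.

-39.39°C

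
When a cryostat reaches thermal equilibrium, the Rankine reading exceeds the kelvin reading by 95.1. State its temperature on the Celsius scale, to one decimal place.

Let x be the kelvin reading; then the Rankine reading is 1.8·x.
(1.8·x) - x = 95.1  ⇒  (0.8)·x = 95.1  ⇒  x = 118.8750 K.
In Celsius: 118.875 - 273.15 = -154.3°C.

-154.3°C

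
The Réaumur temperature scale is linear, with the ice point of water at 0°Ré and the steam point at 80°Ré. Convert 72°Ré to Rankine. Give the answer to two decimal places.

653.67°R

Linear interpolation between the fixed points: C = (72 - 0) × 100 / (80 - 0) = 90.0000°C.
Then 90.0000 × 1.8 + 491.67 = 653.67°R.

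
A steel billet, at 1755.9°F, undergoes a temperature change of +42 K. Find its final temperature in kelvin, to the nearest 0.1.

1272.9 K

Initial temperature in Celsius: (1755.9 - 32) × 5/9 = 957.7222°C.
The 42 K change is an interval; Kelvin and Celsius degrees are the same size, so ΔC = +42°C.
Final Celsius temperature: 957.7222 + 42.0000 = 999.7222°C.
In kelvin: 999.7222 + 273.15 = 1272.9 K.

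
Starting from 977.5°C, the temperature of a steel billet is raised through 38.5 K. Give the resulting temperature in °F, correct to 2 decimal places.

1860.80°F

The 38.5 K change is an interval; Kelvin and Celsius degrees are the same size, so ΔC = +38.5°C.
Final Celsius temperature: 977.5000 + 38.5000 = 1016.0000°C.
In Fahrenheit: 1016.0000 × 1.8 + 32 = 1860.80°F.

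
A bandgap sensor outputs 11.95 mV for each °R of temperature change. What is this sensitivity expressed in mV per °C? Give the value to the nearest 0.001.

21.510 mV per °C

The quantity depends on a temperature interval, so only the ratio of degree sizes applies; the offset between the scales is irrelevant.
A change of 1°C is a change of 1.8°R, so per °C the value is 11.95 × 1.8 = 21.510.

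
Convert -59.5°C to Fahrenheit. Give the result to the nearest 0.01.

In Fahrenheit: -59.5000 × 1.8 + 32 = -75.10°F.

-75.10°F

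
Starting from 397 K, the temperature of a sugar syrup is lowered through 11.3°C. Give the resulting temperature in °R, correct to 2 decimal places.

694.26°R

Initial temperature in Celsius: 397 - 273.15 = 123.8500°C.
Final Celsius temperature: 123.8500 - 11.3000 = 112.5500°C.
In Rankine: 112.5500 × 1.8 + 491.67 = 694.26°R.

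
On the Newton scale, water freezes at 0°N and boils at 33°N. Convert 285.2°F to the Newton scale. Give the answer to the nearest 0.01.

46.42°N

First in Celsius: (285.2 - 32) × 5/9 = 140.6667°C.
Linearly onto the Newton scale: 0 + (140.6667 / 100) × (33 - 0) = 46.42°N.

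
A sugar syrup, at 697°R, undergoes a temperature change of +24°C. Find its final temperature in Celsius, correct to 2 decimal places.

138.07°C

Initial temperature in Celsius: (697 - 491.67) × 5/9 = 114.0722°C.
Final Celsius temperature: 114.0722 + 24.0000 = 138.0722°C.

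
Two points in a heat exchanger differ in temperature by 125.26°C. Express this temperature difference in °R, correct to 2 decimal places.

An interval of 1°C corresponds to 1.8°R.
125.26 × 1.8 = 225.47.

225.47°R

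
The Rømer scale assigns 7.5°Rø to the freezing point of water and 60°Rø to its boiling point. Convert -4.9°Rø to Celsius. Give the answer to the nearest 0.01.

-23.62°C

Linear interpolation between the fixed points: C = (-4.9 - 7.5) × 100 / (60 - 7.5) = -23.6190°C.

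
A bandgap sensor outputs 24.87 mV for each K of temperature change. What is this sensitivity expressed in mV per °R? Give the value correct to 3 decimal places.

The quantity depends on a temperature interval, so only the ratio of degree sizes applies; the offset between the scales is irrelevant.
A change of 1°R is a change of 5/9 K, so per °R the value is 24.87 × 5/9 = 13.817.

13.817 mV per °R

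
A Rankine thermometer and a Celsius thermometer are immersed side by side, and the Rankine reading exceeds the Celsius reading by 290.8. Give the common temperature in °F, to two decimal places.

Let x be the Rankine reading; then the Celsius reading is 5/9·x - 273.15.
(5/9·x - 273.15) - x = -290.8  ⇒  (-4/9)·x = -17.65  ⇒  x = 39.7125°R.
In Celsius: (39.7125 - 491.67) × 5/9 = -251.0875°C.
In Fahrenheit: -251.0875 × 1.8 + 32 = -419.96°F.

-419.96°F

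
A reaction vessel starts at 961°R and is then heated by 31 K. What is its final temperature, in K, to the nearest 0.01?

Initial temperature in Celsius: (961 - 491.67) × 5/9 = 260.7389°C.
The 31 K change is an interval; Kelvin and Celsius degrees are the same size, so ΔC = +31°C.
Final Celsius temperature: 260.7389 + 31.0000 = 291.7389°C.
In kelvin: 291.7389 + 273.15 = 564.89 K.

564.89 K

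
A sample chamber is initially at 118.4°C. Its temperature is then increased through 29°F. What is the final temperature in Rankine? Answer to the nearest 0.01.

The 29°F change is an interval, so only the factor 5/9 applies: +29 × 5/9 = +16.1111°C.
Final Celsius temperature: 118.4000 + 16.1111 = 134.5111°C.
In Rankine: 134.5111 × 1.8 + 491.67 = 733.79°R.

733.79°R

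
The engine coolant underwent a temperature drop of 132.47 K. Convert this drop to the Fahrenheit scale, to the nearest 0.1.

238.4°F

Only the scale ratio 1.8 matters for a change in temperature.
132.47 × 1.8 = 238.4.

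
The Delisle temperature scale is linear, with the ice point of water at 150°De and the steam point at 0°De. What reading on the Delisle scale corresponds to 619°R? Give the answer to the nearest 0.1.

43.9°De

First in Celsius: (619 - 491.67) × 5/9 = 70.7389°C.
Linearly onto the Delisle scale: 150 + (70.7389 / 100) × (0 - 150) = 43.9°De.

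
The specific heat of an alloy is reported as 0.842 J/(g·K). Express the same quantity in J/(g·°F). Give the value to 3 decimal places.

Since only a temperature interval is involved, the additive offset between the scales drops out.
A change of 1°F is a change of 5/9 K, so per °F the value is 0.842 × 5/9 = 0.468.

0.468 J/(g·°F)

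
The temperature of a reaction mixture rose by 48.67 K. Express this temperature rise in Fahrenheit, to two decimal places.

87.61°F

An interval of 1 K corresponds to 1.8°F.
48.67 × 1.8 = 87.61.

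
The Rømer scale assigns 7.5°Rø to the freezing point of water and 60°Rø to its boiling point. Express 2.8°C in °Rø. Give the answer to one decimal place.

Linearly onto the Rømer scale: 7.5 + (2.8000 / 100) × (60 - 7.5) = 9.0°Rø.

9.0°Rø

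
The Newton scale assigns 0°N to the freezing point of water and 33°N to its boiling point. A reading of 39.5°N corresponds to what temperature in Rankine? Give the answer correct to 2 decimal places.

Linear interpolation between the fixed points: C = (39.5 - 0) × 100 / (33 - 0) = 119.6970°C.
Then 119.6970 × 1.8 + 491.67 = 707.12°R.

707.12°R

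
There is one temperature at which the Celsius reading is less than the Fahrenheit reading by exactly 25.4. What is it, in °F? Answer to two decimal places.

Let F be the Fahrenheit reading. The Celsius reading is C = 5/9·F - 17.7778.
Require C - F = -25.4: (-4/9)·F - 17.7778 = -25.4.
F = (-25.4 + 17.7778) / (-4/9) = 17.15.

17.15°F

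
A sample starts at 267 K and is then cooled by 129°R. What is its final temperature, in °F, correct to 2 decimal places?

Initial temperature in Celsius: 267 - 273.15 = -6.1500°C.
The 129°R change is an interval, so only the factor 5/9 applies: -129 × 5/9 = -71.6667°C.
Final Celsius temperature: -6.1500 - 71.6667 = -77.8167°C.
In Fahrenheit: -77.8167 × 1.8 + 32 = -108.07°F.

-108.07°F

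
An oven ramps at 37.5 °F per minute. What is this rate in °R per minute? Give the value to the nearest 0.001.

37.500 °R/minute

Since only a temperature interval is involved, the additive offset between the scales drops out.
A change of 1°F is a change of 1°R, so 37.5 × 1 = 37.500.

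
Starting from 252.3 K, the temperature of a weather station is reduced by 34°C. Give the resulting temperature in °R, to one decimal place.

Initial temperature in Celsius: 252.3 - 273.15 = -20.8500°C.
Final Celsius temperature: -20.8500 - 34.0000 = -54.8500°C.
In Rankine: -54.8500 × 1.8 + 491.67 = 392.9°R.

392.9°R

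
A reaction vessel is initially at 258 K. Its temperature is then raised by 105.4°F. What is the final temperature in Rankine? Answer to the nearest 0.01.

Initial temperature in Celsius: 258 - 273.15 = -15.1500°C.
The 105.4°F change is an interval, so only the factor 5/9 applies: +105.4 × 5/9 = +58.5556°C.
Final Celsius temperature: -15.1500 + 58.5556 = 43.4056°C.
In Rankine: 43.4056 × 1.8 + 491.67 = 569.80°R.

569.80°R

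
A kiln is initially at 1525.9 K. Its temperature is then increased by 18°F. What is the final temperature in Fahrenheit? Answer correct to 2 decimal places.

Initial temperature in Celsius: 1525.9 - 273.15 = 1252.7500°C.
The 18°F change is an interval, so only the factor 5/9 applies: +18 × 5/9 = +10.0000°C.
Final Celsius temperature: 1252.7500 + 10.0000 = 1262.7500°C.
In Fahrenheit: 1262.7500 × 1.8 + 32 = 2304.95°F.

2304.95°F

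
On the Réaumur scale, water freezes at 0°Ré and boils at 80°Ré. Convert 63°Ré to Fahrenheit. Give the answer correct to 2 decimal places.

173.75°F

Linear interpolation between the fixed points: C = (63 - 0) × 100 / (80 - 0) = 78.7500°C.
Then 78.7500 × 1.8 + 32 = 173.75°F.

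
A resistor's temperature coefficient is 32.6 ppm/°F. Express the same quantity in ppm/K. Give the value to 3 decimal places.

Since only a temperature interval is involved, the additive offset between the scales drops out.
A change of 1 K is a change of 1.8°F, so per K the value is 32.6 × 1.8 = 58.680.

58.680 ppm/K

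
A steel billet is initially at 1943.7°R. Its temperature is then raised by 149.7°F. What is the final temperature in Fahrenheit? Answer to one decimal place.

Initial temperature in Celsius: (1943.7 - 491.67) × 5/9 = 806.6833°C.
The 149.7°F change is an interval, so only the factor 5/9 applies: +149.7 × 5/9 = +83.1667°C.
Final Celsius temperature: 806.6833 + 83.1667 = 889.8500°C.
In Fahrenheit: 889.8500 × 1.8 + 32 = 1633.7°F.

1633.7°F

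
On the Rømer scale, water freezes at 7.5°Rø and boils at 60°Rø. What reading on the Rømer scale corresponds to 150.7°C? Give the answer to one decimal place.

86.6°Rø

Linearly onto the Rømer scale: 7.5 + (150.7000 / 100) × (60 - 7.5) = 86.6°Rø.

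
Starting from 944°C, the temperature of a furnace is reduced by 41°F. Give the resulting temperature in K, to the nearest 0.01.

1194.37 K

The 41°F change is an interval, so only the factor 5/9 applies: -41 × 5/9 = -22.7778°C.
Final Celsius temperature: 944.0000 - 22.7778 = 921.2222°C.
In kelvin: 921.2222 + 273.15 = 1194.37 K.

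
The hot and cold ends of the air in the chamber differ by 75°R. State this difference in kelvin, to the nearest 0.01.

41.67 K

Only the scale ratio 5/9 matters for a change in temperature.
75 × 5/9 = 41.67.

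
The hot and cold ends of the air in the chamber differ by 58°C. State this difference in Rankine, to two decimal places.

104.40°R

For a temperature interval the offset drops out; only the factor 1.8 applies.
58 × 1.8 = 104.40.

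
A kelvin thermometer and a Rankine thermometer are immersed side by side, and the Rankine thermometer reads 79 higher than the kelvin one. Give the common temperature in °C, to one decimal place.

-174.4°C

Let x be the kelvin reading; then the Rankine reading is 1.8·x.
(1.8·x) - x = 79  ⇒  (0.8)·x = 79  ⇒  x = 98.7500 K.
In Celsius: 98.75 - 273.15 = -174.4°C.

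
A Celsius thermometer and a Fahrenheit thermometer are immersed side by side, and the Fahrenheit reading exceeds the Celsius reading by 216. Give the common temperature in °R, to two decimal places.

905.67°R

Let x be the Celsius reading; then the Fahrenheit reading is 1.8·x + 32.
(1.8·x + 32) - x = 216  ⇒  (0.8)·x = 184  ⇒  x = 230.0000°C.
In Rankine: 230.0000 × 1.8 + 491.67 = 905.67°R.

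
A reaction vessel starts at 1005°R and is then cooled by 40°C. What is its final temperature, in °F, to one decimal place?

Initial temperature in Celsius: (1005 - 491.67) × 5/9 = 285.1833°C.
Final Celsius temperature: 285.1833 - 40.0000 = 245.1833°C.
In Fahrenheit: 245.1833 × 1.8 + 32 = 473.3°F.

473.3°F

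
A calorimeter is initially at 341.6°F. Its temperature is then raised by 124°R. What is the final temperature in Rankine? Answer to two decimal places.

925.27°R

Initial temperature in Celsius: (341.6 - 32) × 5/9 = 172.0000°C.
The 124°R change is an interval, so only the factor 5/9 applies: +124 × 5/9 = +68.8889°C.
Final Celsius temperature: 172.0000 + 68.8889 = 240.8889°C.
In Rankine: 240.8889 × 1.8 + 491.67 = 925.27°R.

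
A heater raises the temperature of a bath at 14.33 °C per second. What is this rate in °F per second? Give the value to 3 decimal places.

25.794 °F/second

The quantity depends on a temperature interval, so only the ratio of degree sizes applies; the offset between the scales is irrelevant.
A change of 1°C is a change of 1.8°F, so 14.33 × 1.8 = 25.794.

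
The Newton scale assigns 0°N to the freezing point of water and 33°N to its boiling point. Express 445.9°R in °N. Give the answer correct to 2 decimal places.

-8.39°N

First in Celsius: (445.9 - 491.67) × 5/9 = -25.4278°C.
Linearly onto the Newton scale: 0 + (-25.4278 / 100) × (33 - 0) = -8.39°N.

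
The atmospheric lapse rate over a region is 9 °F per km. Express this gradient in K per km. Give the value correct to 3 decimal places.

5.000 K/km

The quantity depends on a temperature interval, so only the ratio of degree sizes applies; the offset between the scales is irrelevant.
A change of 1°F is a change of 5/9 K, so 9 × 5/9 = 5.000.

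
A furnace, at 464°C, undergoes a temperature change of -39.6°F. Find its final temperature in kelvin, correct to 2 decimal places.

715.15 K

The 39.6°F change is an interval, so only the factor 5/9 applies: -39.6 × 5/9 = -22.0000°C.
Final Celsius temperature: 464.0000 - 22.0000 = 442.0000°C.
In kelvin: 442.0000 + 273.15 = 715.15 K.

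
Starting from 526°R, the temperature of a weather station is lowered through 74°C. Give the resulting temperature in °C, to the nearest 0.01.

-54.93°C

Initial temperature in Celsius: (526 - 491.67) × 5/9 = 19.0722°C.
Final Celsius temperature: 19.0722 - 74.0000 = -54.9278°C.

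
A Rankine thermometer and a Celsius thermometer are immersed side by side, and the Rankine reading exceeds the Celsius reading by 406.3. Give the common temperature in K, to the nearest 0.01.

Let x be the Rankine reading; then the Celsius reading is 5/9·x - 273.15.
(5/9·x - 273.15) - x = -406.3  ⇒  (-4/9)·x = -133.15  ⇒  x = 299.5875°R.
In Celsius: (299.5875 - 491.67) × 5/9 = -106.7125°C.
In kelvin: -106.7125 + 273.15 = 166.44 K.

166.44 K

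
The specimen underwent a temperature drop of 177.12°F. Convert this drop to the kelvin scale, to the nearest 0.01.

98.40 K

Only the scale ratio 5/9 matters for a change in temperature.
177.12 × 5/9 = 98.40.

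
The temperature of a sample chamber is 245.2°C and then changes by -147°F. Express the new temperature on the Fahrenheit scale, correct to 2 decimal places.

326.36°F

The 147°F change is an interval, so only the factor 5/9 applies: -147 × 5/9 = -81.6667°C.
Final Celsius temperature: 245.2000 - 81.6667 = 163.5333°C.
In Fahrenheit: 163.5333 × 1.8 + 32 = 326.36°F.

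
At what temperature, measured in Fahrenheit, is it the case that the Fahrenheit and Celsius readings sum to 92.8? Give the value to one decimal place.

71.1°F

Let F be the Fahrenheit reading. The Celsius reading is C = 5/9·F - 17.7778.
Require F + C = 92.8: (14/9)·F - 17.7778 = 92.8.
F = (92.8 + 17.7778) / (14/9) = 71.1.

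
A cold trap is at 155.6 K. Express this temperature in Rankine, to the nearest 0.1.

280.1°R

In Celsius: 155.6 - 273.15 = -117.5500°C.
In Rankine: -117.5500 × 1.8 + 491.67 = 280.1°R.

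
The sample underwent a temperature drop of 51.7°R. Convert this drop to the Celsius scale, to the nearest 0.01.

28.72°C

An interval of 1°R corresponds to 5/9°C.
51.7 × 5/9 = 28.72.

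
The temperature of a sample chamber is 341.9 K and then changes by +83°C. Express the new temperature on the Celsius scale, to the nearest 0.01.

Initial temperature in Celsius: 341.9 - 273.15 = 68.7500°C.
Final Celsius temperature: 68.7500 + 83.0000 = 151.7500°C.

151.75°C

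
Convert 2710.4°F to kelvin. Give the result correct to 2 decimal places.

1761.15 K

In Celsius: (2710.4 - 32) × 5/9 = 1488.0000°C.
In kelvin: 1488.0000 + 273.15 = 1761.15 K.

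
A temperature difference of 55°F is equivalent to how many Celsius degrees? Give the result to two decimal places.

For a temperature interval the offset drops out; only the factor 5/9 applies.
55 × 5/9 = 30.56.

30.56°C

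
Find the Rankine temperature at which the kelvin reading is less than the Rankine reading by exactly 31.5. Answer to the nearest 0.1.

Let R be the Rankine reading. The kelvin reading is K = 5/9·R.
Require K - R = -31.5: (-4/9)·R = -31.5.
R = (-31.5) / (-4/9) = 70.9.

70.9°R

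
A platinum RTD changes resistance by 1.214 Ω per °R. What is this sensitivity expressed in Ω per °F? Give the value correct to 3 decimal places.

The quantity depends on a temperature interval, so only the ratio of degree sizes applies; the offset between the scales is irrelevant.
A change of 1°F is a change of 1°R, so per °F the value is 1.214 × 1 = 1.214.

1.214 Ω per °F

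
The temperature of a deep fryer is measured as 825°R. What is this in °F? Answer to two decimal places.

365.33°F

In Celsius: (825 - 491.67) × 5/9 = 185.1833°C.
In Fahrenheit: 185.1833 × 1.8 + 32 = 365.33°F.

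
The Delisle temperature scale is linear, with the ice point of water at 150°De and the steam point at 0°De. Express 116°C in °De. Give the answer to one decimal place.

Linearly onto the Delisle scale: 150 + (116.0000 / 100) × (0 - 150) = -24.0°De.

-24.0°De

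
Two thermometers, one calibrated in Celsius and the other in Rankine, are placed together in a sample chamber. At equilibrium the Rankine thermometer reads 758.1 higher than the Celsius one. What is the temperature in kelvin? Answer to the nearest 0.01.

606.19 K

Let x be the Celsius reading; then the Rankine reading is 1.8·x + 491.67.
(1.8·x + 491.67) - x = 758.1  ⇒  (0.8)·x = 266.43  ⇒  x = 333.0375°C.
In kelvin: 333.0375 + 273.15 = 606.19 K.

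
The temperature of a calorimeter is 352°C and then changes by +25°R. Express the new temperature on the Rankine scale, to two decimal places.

1150.27°R

The 25°R change is an interval, so only the factor 5/9 applies: +25 × 5/9 = +13.8889°C.
Final Celsius temperature: 352.0000 + 13.8889 = 365.8889°C.
In Rankine: 365.8889 × 1.8 + 491.67 = 1150.27°R.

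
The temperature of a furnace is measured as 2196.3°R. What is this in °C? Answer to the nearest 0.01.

In Celsius: (2196.3 - 491.67) × 5/9 = 947.0167°C.

947.02°C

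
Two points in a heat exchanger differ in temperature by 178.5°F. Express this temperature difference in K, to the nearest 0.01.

99.17 K

For a temperature interval the offset drops out; only the factor 5/9 applies.
178.5 × 5/9 = 99.17.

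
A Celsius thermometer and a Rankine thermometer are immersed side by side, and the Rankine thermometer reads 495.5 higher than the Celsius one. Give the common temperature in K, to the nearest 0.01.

Let x be the Celsius reading; then the Rankine reading is 1.8·x + 491.67.
(1.8·x + 491.67) - x = 495.5  ⇒  (0.8)·x = 3.83  ⇒  x = 4.7875°C.
In kelvin: 4.7875 + 273.15 = 277.94 K.

277.94 K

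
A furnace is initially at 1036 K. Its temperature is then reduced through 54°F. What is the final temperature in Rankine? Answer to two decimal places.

Initial temperature in Celsius: 1036 - 273.15 = 762.8500°C.
The 54°F change is an interval, so only the factor 5/9 applies: -54 × 5/9 = -30.0000°C.
Final Celsius temperature: 762.8500 - 30.0000 = 732.8500°C.
In Rankine: 732.8500 × 1.8 + 491.67 = 1810.80°R.

1810.80°R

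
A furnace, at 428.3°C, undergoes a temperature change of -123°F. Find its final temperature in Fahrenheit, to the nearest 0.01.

The 123°F change is an interval, so only the factor 5/9 applies: -123 × 5/9 = -68.3333°C.
Final Celsius temperature: 428.3000 - 68.3333 = 359.9667°C.
In Fahrenheit: 359.9667 × 1.8 + 32 = 679.94°F.

679.94°F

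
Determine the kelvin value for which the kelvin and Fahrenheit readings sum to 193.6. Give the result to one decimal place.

233.3 K

Let K be the kelvin reading. The Fahrenheit reading is F = 1.8·K - 459.67.
Require K + F = 193.6: (2.8)·K - 459.67 = 193.6.
K = (193.6 + 459.67) / (2.8) = 233.3.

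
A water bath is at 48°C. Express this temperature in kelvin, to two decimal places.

321.15 K

In kelvin: 48.0000 + 273.15 = 321.15 K.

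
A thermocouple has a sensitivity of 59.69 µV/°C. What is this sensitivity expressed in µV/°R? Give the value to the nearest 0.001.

33.161 µV/°R

Since only a temperature interval is involved, the additive offset between the scales drops out.
A change of 1°R is a change of 5/9°C, so per °R the value is 59.69 × 5/9 = 33.161.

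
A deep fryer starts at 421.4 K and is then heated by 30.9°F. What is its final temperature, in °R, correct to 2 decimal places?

789.42°R

Initial temperature in Celsius: 421.4 - 273.15 = 148.2500°C.
The 30.9°F change is an interval, so only the factor 5/9 applies: +30.9 × 5/9 = +17.1667°C.
Final Celsius temperature: 148.2500 + 17.1667 = 165.4167°C.
In Rankine: 165.4167 × 1.8 + 491.67 = 789.42°R.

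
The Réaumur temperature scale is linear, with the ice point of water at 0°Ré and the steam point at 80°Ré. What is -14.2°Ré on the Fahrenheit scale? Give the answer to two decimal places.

0.05°F

Linear interpolation between the fixed points: C = (-14.2 - 0) × 100 / (80 - 0) = -17.7500°C.
Then -17.7500 × 1.8 + 32 = 0.05°F.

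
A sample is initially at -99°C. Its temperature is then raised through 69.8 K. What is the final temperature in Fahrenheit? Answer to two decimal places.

The 69.8 K change is an interval; Kelvin and Celsius degrees are the same size, so ΔC = +69.8°C.
Final Celsius temperature: -99.0000 + 69.8000 = -29.2000°C.
In Fahrenheit: -29.2000 × 1.8 + 32 = -20.56°F.

-20.56°F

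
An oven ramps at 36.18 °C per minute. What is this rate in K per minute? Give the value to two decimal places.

Since only a temperature interval is involved, the additive offset between the scales drops out.
A change of 1°C is a change of 1 K, so 36.18 × 1 = 36.18.

36.18 K/minute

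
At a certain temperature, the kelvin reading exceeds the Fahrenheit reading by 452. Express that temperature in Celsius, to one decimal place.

-263.6°C

Let x be the kelvin reading; then the Fahrenheit reading is 1.8·x - 459.67.
(1.8·x - 459.67) - x = -452  ⇒  (0.8)·x = 7.67  ⇒  x = 9.5875 K.
In Celsius: 9.5875 - 273.15 = -263.6°C.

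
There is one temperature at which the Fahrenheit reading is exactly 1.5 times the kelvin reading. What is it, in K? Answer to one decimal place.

1532.2 K

Let K be the kelvin reading. The Fahrenheit reading is F = 1.8·K - 459.67.
Require F = 1.5·K: 1.8·K - 459.67 = 1.5·K.
(0.3)·K = 459.67  ⇒  K = 1532.2.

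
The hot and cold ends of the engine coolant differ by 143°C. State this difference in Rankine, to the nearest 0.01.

257.40°R

An interval of 1°C corresponds to 1.8°R.
143 × 1.8 = 257.40.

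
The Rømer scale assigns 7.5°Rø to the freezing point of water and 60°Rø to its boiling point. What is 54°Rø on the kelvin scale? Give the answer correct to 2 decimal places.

361.72 K

Linear interpolation between the fixed points: C = (54 - 7.5) × 100 / (60 - 7.5) = 88.5714°C.
Then 88.5714 + 273.15 = 361.72 K.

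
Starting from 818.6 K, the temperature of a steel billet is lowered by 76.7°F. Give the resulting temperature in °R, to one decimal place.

1396.8°R

Initial temperature in Celsius: 818.6 - 273.15 = 545.4500°C.
The 76.7°F change is an interval, so only the factor 5/9 applies: -76.7 × 5/9 = -42.6111°C.
Final Celsius temperature: 545.4500 - 42.6111 = 502.8389°C.
In Rankine: 502.8389 × 1.8 + 491.67 = 1396.8°R.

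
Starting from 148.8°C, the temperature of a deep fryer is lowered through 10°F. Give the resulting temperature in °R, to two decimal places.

The 10°F change is an interval, so only the factor 5/9 applies: -10 × 5/9 = -5.5556°C.
Final Celsius temperature: 148.8000 - 5.5556 = 143.2444°C.
In Rankine: 143.2444 × 1.8 + 491.67 = 749.51°R.

749.51°R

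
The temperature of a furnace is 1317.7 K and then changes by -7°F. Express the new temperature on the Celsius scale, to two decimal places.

1040.66°C

Initial temperature in Celsius: 1317.7 - 273.15 = 1044.5500°C.
The 7°F change is an interval, so only the factor 5/9 applies: -7 × 5/9 = -3.8889°C.
Final Celsius temperature: 1044.5500 - 3.8889 = 1040.6611°C.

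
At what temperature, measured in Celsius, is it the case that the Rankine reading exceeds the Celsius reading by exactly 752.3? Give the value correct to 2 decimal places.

325.79°C

Let C be the Celsius reading. The Rankine reading is R = 1.8·C + 491.67.
Require R - C = 752.3: (0.8)·C + 491.67 = 752.3.
C = (752.3 - 491.67) / (0.8) = 325.79.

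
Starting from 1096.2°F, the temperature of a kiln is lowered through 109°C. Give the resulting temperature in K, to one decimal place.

Initial temperature in Celsius: (1096.2 - 32) × 5/9 = 591.2222°C.
Final Celsius temperature: 591.2222 - 109.0000 = 482.2222°C.
In kelvin: 482.2222 + 273.15 = 755.4 K.

755.4 K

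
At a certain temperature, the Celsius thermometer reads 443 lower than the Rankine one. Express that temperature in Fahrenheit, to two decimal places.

-77.51°F

Let x be the Rankine reading; then the Celsius reading is 5/9·x - 273.15.
(5/9·x - 273.15) - x = -443  ⇒  (-4/9)·x = -169.85  ⇒  x = 382.1625°R.
In Celsius: (382.1625 - 491.67) × 5/9 = -60.8375°C.
In Fahrenheit: -60.8375 × 1.8 + 32 = -77.51°F.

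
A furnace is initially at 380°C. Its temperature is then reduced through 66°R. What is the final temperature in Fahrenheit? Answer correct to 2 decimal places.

The 66°R change is an interval, so only the factor 5/9 applies: -66 × 5/9 = -36.6667°C.
Final Celsius temperature: 380.0000 - 36.6667 = 343.3333°C.
In Fahrenheit: 343.3333 × 1.8 + 32 = 650.00°F.

650.00°F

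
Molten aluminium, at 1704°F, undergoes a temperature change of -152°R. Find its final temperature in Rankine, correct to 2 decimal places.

2011.67°R

Initial temperature in Celsius: (1704 - 32) × 5/9 = 928.8889°C.
The 152°R change is an interval, so only the factor 5/9 applies: -152 × 5/9 = -84.4444°C.
Final Celsius temperature: 928.8889 - 84.4444 = 844.4444°C.
In Rankine: 844.4444 × 1.8 + 491.67 = 2011.67°R.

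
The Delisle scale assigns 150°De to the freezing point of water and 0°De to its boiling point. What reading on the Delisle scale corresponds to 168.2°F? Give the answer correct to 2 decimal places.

36.50°De

First in Celsius: (168.2 - 32) × 5/9 = 75.6667°C.
Linearly onto the Delisle scale: 150 + (75.6667 / 100) × (0 - 150) = 36.50°De.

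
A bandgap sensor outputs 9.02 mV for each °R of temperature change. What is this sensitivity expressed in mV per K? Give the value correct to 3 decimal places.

Since only a temperature interval is involved, the additive offset between the scales drops out.
A change of 1 K is a change of 1.8°R, so per K the value is 9.02 × 1.8 = 16.236.

16.236 mV per K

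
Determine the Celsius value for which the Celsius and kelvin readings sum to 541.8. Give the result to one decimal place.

134.3°C

Let C be the Celsius reading. The kelvin reading is K = 1·C + 273.15.
Require C + K = 541.8: (2)·C + 273.15 = 541.8.
C = (541.8 - 273.15) / (2) = 134.3.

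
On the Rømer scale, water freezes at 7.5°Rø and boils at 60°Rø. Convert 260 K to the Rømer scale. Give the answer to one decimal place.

0.6°Rø

First in Celsius: 260 - 273.15 = -13.1500°C.
Linearly onto the Rømer scale: 7.5 + (-13.1500 / 100) × (60 - 7.5) = 0.6°Rø.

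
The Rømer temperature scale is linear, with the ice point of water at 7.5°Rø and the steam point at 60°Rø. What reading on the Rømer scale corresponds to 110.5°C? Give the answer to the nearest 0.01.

65.51°Rø

Linearly onto the Rømer scale: 7.5 + (110.5000 / 100) × (60 - 7.5) = 65.51°Rø.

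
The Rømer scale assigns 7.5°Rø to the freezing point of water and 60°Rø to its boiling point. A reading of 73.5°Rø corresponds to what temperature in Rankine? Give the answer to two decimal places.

Linear interpolation between the fixed points: C = (73.5 - 7.5) × 100 / (60 - 7.5) = 125.7143°C.
Then 125.7143 × 1.8 + 491.67 = 717.96°R.

717.96°R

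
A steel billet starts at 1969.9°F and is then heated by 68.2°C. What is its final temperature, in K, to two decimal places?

1417.96 K

Initial temperature in Celsius: (1969.9 - 32) × 5/9 = 1076.6111°C.
Final Celsius temperature: 1076.6111 + 68.2000 = 1144.8111°C.
In kelvin: 1144.8111 + 273.15 = 1417.96 K.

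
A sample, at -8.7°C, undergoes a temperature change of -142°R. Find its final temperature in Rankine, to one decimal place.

The 142°R change is an interval, so only the factor 5/9 applies: -142 × 5/9 = -78.8889°C.
Final Celsius temperature: -8.7000 - 78.8889 = -87.5889°C.
In Rankine: -87.5889 × 1.8 + 491.67 = 334.0°R.

334.0°R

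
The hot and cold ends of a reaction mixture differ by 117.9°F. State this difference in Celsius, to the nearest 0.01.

65.50°C

For a temperature interval the offset drops out; only the factor 5/9 applies.
117.9 × 5/9 = 65.50.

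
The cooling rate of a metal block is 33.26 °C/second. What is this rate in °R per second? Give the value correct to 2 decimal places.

59.87 °R/second

Since only a temperature interval is involved, the additive offset between the scales drops out.
A change of 1°C is a change of 1.8°R, so 33.26 × 1.8 = 59.87.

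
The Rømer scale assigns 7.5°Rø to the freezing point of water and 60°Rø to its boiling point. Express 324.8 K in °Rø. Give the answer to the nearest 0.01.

First in Celsius: 324.8 - 273.15 = 51.6500°C.
Linearly onto the Rømer scale: 7.5 + (51.6500 / 100) × (60 - 7.5) = 34.62°Rø.

34.62°Rø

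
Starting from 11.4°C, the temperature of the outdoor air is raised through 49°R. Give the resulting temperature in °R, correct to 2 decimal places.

561.19°R

The 49°R change is an interval, so only the factor 5/9 applies: +49 × 5/9 = +27.2222°C.
Final Celsius temperature: 11.4000 + 27.2222 = 38.6222°C.
In Rankine: 38.6222 × 1.8 + 491.67 = 561.19°R.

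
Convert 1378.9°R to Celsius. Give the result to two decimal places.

In Celsius: (1378.9 - 491.67) × 5/9 = 492.9056°C.

492.91°C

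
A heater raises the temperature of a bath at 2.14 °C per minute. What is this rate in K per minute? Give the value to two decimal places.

2.14 K/minute

The quantity depends on a temperature interval, so only the ratio of degree sizes applies; the offset between the scales is irrelevant.
A change of 1°C is a change of 1 K, so 2.14 × 1 = 2.14.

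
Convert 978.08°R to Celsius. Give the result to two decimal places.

In Celsius: (978.08 - 491.67) × 5/9 = 270.2278°C.

270.23°C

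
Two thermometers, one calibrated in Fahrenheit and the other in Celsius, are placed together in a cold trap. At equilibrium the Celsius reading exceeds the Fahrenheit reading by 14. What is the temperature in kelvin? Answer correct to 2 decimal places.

Let x be the Fahrenheit reading; then the Celsius reading is 5/9·x - 17.7778.
(5/9·x - 17.7778) - x = 14  ⇒  (-4/9)·x = 31.7778  ⇒  x = -71.5000°F.
In Celsius: (-71.5 - 32) × 5/9 = -57.5000°C.
In kelvin: -57.5000 + 273.15 = 215.65 K.

215.65 K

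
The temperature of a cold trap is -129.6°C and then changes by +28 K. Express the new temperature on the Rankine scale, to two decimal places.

The 28 K change is an interval; Kelvin and Celsius degrees are the same size, so ΔC = +28°C.
Final Celsius temperature: -129.6000 + 28.0000 = -101.6000°C.
In Rankine: -101.6000 × 1.8 + 491.67 = 308.79°R.

308.79°R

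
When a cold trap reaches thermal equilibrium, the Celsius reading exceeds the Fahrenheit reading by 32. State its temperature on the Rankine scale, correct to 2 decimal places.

347.67°R

Let x be the Fahrenheit reading; then the Celsius reading is 5/9·x - 17.7778.
(5/9·x - 17.7778) - x = 32  ⇒  (-4/9)·x = 49.7778  ⇒  x = -112.0000°F.
In Celsius: (-112 - 32) × 5/9 = -80.0000°C.
In Rankine: -80.0000 × 1.8 + 491.67 = 347.67°R.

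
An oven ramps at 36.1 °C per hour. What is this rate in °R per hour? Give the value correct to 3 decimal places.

The quantity depends on a temperature interval, so only the ratio of degree sizes applies; the offset between the scales is irrelevant.
A change of 1°C is a change of 1.8°R, so 36.1 × 1.8 = 64.980.

64.980 °R/hour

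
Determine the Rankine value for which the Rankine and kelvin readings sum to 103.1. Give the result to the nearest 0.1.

Let R be the Rankine reading. The kelvin reading is K = 5/9·R.
Require R + K = 103.1: (14/9)·R = 103.1.
R = (103.1) / (14/9) = 66.3.

66.3°R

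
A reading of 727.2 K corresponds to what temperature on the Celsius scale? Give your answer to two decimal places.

454.05°C

In Celsius: 727.2 - 273.15 = 454.0500°C.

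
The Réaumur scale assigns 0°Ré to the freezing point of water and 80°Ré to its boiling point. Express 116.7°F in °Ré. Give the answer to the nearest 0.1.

First in Celsius: (116.7 - 32) × 5/9 = 47.0556°C.
Linearly onto the Réaumur scale: 0 + (47.0556 / 100) × (80 - 0) = 37.6°Ré.

37.6°Ré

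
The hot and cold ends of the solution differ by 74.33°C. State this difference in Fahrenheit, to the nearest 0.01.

For a temperature interval the offset drops out; only the factor 1.8 applies.
74.33 × 1.8 = 133.79.

133.79°F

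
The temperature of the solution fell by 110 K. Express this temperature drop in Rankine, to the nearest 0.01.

An interval of 1 K corresponds to 1.8°R.
110 × 1.8 = 198.00.

198.00°R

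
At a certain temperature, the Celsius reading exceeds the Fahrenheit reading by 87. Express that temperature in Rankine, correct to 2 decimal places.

223.92°R

Let x be the Celsius reading; then the Fahrenheit reading is 1.8·x + 32.
(1.8·x + 32) - x = -87  ⇒  (0.8)·x = -119  ⇒  x = -148.7500°C.
In Rankine: -148.7500 × 1.8 + 491.67 = 223.92°R.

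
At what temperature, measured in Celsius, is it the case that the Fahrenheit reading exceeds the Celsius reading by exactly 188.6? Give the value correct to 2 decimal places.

Let C be the Celsius reading. The Fahrenheit reading is F = 1.8·C + 32.
Require F - C = 188.6: (0.8)·C + 32 = 188.6.
C = (188.6 - 32) / (0.8) = 195.75.

195.75°C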